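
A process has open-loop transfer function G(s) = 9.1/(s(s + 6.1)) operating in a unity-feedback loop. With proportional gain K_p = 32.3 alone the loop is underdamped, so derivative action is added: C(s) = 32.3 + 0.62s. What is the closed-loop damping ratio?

ζ = 0.342

Forward path: (32.3 + 0.62s)·9.1/(s(s+6.1)). The closed-loop characteristic equation is s² + (6.1 + 9.1·0.62)s + 9.1·32.3 = 0.
That is s² + 11.74s + 293.9 = 0, so ω_n = 17.14 rad/s and ζ = 11.74/(2·17.14) = 0.3424.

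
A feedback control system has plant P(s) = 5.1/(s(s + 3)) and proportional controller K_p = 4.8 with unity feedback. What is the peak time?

From 1 + K_pP(s) = 0: s² + 3s + 24.48 = 0 ⇒ ω_n = 4.948, ζ = 0.3032.
Damped frequency ω_d = ω_n√(1−ζ²) = 4.715 rad/s, so peak time T_p = π/ω_d = 0.666 s.

T_p = 0.666 s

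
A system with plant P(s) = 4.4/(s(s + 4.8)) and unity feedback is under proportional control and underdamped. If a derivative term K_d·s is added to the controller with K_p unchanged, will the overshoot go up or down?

With PD the characteristic equation becomes s² + (a + K·K_d)s + K·K_p = 0; the damping term grows, ζ rises, overshoot falls.

decrease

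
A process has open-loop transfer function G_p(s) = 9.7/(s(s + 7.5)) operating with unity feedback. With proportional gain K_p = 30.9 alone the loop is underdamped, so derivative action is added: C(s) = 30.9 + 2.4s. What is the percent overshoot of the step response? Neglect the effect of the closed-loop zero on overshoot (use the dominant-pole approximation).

0.225%

Forward path: (30.9 + 2.4s)·9.7/(s(s+7.5)). The closed-loop characteristic equation is s² + (7.5 + 9.7·2.4)s + 9.7·30.9 = 0.
That is s² + 30.78s + 299.7 = 0, so ω_n = 17.31 rad/s and ζ = 30.78/(2·17.31) = 0.8889.
%OS = 100·exp(−πζ/√(1−ζ²)) = 0.225%.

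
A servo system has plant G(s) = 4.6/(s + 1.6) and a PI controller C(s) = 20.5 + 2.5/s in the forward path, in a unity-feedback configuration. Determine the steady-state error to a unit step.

0

The open loop C(s)G(s) has a pole at the origin (type 1), so the static position error constant is infinite and e_ss = 1/(1+∞) = 0.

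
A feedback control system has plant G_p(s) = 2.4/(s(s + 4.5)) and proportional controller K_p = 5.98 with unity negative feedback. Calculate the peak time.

T_p = 1.03 s

The closed-loop denominator s² + 4.5s + 14.35 gives ω_n = √14.35 = 3.788 and ζ = 4.5/(2ω_n) = 0.5939.
Damped frequency ω_d = ω_n√(1−ζ²) = 3.048 rad/s, so peak time T_p = π/ω_d = 1.03 s.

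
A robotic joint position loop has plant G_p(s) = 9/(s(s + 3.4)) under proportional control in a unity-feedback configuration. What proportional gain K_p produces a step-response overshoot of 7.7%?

From %OS = 100·exp(−πζ/√(1−ζ²)) = 7.7%, ζ = −ln(0.077)/√(π²+ln²(0.077)) = 0.6323.
Characteristic equation s² + 3.4s + 9K_p = 0 gives ζ = 3.4/(2√(9K_p)).
Setting ζ = 0.6323: √(9K_p) = 3.4/(2·0.6323) = 2.689, so K_p = 7.229/9 = 0.803.

K_p = 0.803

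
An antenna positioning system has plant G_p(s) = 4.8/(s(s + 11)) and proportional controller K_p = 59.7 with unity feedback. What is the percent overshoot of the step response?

34%

The closed-loop denominator s² + 11s + 286.6 gives ω_n = √286.6 = 16.93 and ζ = 11/(2ω_n) = 0.3249.
%OS = 100·exp(−πζ/√(1−ζ²)) = 100·exp(−π·0.3249/√0.8944) = 34%.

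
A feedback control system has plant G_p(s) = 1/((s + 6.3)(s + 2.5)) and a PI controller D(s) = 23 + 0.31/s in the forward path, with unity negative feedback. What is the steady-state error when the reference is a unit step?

0

The open loop D(s)G_p(s) has a pole at the origin (type 1), so the static position error constant is infinite and e_ss = 1/(1+∞) = 0.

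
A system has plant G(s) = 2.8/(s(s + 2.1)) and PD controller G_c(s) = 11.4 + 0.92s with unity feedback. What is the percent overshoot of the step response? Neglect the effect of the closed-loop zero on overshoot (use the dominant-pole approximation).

Forward path: (11.4 + 0.92s)·2.8/(s(s+2.1)). The closed-loop characteristic equation is s² + (2.1 + 2.8·0.92)s + 2.8·11.4 = 0.
That is s² + 4.676s + 31.92 = 0, so ω_n = 5.65 rad/s and ζ = 4.676/(2·5.65) = 0.4138.
%OS = 100·exp(−πζ/√(1−ζ²)) = 24%.

24%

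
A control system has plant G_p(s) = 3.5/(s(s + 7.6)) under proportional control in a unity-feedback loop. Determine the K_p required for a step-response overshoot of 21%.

K_p = 20.8

From %OS = 100·exp(−πζ/√(1−ζ²)) = 21%, ζ = −ln(0.21)/√(π²+ln²(0.21)) = 0.4449.
Characteristic equation s² + 7.6s + 3.5K_p = 0 gives ζ = 7.6/(2√(3.5K_p)).
Setting ζ = 0.4449: √(3.5K_p) = 7.6/(2·0.4449) = 8.541, so K_p = 72.95/3.5 = 20.8.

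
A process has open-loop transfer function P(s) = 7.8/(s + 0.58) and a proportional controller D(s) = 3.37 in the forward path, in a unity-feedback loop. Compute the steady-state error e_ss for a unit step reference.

0.0216

The loop is type 0. Static position error constant K_pos = D(0)·P(0) = 3.37·13.45 = 45.32.
Steady-state error to a unit step: e_ss = 1/(1+K_pos) = 1/46.32 = 0.0216.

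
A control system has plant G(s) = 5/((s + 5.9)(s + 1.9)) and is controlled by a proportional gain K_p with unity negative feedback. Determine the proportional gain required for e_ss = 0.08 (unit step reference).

K_p = 25.8

The loop is type 0, so e_ss(step) = 1/(1 + K_pos) with K_pos = K_p·G(0).
G(0) = 0.446. Require 1/(1 + K_p·0.446) = 0.08, so 1 + 0.446·K_p = 12.5.
K_p = (12.5 − 1)/0.446 = 25.8.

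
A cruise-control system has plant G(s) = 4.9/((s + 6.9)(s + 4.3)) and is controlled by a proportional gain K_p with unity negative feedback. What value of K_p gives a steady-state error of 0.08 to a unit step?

K_p = 69.6

For a type-0 loop with proportional control, e_ss = 1/(1 + K_p·G(0)).
G(0) = 0.1651. Require 1/(1 + K_p·0.1651) = 0.08, so 1 + 0.1651·K_p = 12.5.
K_p = (12.5 − 1)/0.1651 = 69.6.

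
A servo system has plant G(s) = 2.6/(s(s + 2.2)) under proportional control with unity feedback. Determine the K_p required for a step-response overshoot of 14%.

K_p = 1.65

From %OS = 100·exp(−πζ/√(1−ζ²)) = 14%, ζ = −ln(0.14)/√(π²+ln²(0.14)) = 0.5305.
Characteristic equation s² + 2.2s + 2.6K_p = 0 gives ζ = 2.2/(2√(2.6K_p)).
Setting ζ = 0.5305: √(2.6K_p) = 2.2/(2·0.5305) = 2.073, so K_p = 4.299/2.6 = 1.65.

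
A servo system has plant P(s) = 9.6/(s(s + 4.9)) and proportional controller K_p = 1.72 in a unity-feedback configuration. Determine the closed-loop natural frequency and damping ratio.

The closed-loop denominator is s(s+4.9) + 1.72·9.6 = s² + 4.9s + 16.51.
Matching s² + 2ζω_n s + ω_n²: ω_n = √16.51 = 4.063 rad/s and 2ζω_n = 4.9, so ζ = 4.9/(2·4.063) = 0.603.

ω_n = 4.06 rad/s, ζ = 0.603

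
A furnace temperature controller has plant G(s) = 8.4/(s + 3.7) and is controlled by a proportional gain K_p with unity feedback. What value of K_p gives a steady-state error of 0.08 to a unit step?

K_p = 5.07

The loop is type 0, so e_ss(step) = 1/(1 + K_pos) with K_pos = K_p·G(0).
G(0) = 2.27. Require 1/(1 + K_p·2.27) = 0.08, so 1 + 2.27·K_p = 12.5.
K_p = (12.5 − 1)/2.27 = 5.07.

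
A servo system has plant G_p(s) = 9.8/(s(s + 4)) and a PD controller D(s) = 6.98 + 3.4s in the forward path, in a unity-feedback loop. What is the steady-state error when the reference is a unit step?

The open loop D(s)G_p(s) has a pole at the origin (type 1), so the static position error constant is infinite and e_ss = 1/(1+∞) = 0.

0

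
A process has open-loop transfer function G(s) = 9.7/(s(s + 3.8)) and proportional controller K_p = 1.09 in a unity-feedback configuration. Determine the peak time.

T_p = 1.19 s

From 1 + K_pG(s) = 0: s² + 3.8s + 10.57 = 0 ⇒ ω_n = 3.252, ζ = 0.5843.
Damped frequency ω_d = ω_n√(1−ζ²) = 2.639 rad/s, so peak time T_p = π/ω_d = 1.19 s.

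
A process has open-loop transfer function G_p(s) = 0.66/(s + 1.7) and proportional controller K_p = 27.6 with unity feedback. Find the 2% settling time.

T_s ≈ 0.201 s

Closed-loop transfer function: T(s) = K_p·G_p(s)/(1 + K_p·G_p(s)) = 18.22/(s + 1.7 + 18.22) = 18.22/(s + 19.92).
Time constant τ = 1/19.92 = 0.05021 s, so the 2% settling time is about 4τ = 0.201 s.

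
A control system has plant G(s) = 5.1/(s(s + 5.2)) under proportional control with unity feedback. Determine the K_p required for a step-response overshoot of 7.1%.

From %OS = 100·exp(−πζ/√(1−ζ²)) = 7.1%, ζ = −ln(0.071)/√(π²+ln²(0.071)) = 0.6441.
Characteristic equation s² + 5.2s + 5.1K_p = 0 gives ζ = 5.2/(2√(5.1K_p)).
Setting ζ = 0.6441: √(5.1K_p) = 5.2/(2·0.6441) = 4.037, so K_p = 16.3/5.1 = 3.2.

K_p = 3.2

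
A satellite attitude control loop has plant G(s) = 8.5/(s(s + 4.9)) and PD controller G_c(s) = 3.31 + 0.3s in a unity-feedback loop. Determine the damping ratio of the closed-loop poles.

Forward path: (3.31 + 0.3s)·8.5/(s(s+4.9)). The closed-loop characteristic equation is s² + (4.9 + 8.5·0.3)s + 8.5·3.31 = 0.
That is s² + 7.45s + 28.14 = 0, so ω_n = 5.304 rad/s and ζ = 7.45/(2·5.304) = 0.7023.

ζ = 0.702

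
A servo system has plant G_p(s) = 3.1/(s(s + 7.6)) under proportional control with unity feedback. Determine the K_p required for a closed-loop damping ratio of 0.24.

K_p = 80.9

Closed-loop characteristic equation: s² + 7.6s + K_p·3.1 = 0.
So ω_n = √(3.1K_p) and 2ζω_n = 7.6, giving ζ = 7.6/(2√(3.1K_p)).
Setting ζ = 0.24: √(3.1K_p) = 7.6/(2·0.24) = 15.83, so K_p = 250.7/3.1 = 80.9.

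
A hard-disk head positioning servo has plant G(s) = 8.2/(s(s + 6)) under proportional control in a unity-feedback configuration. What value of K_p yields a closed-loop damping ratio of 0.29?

K_p = 13.1

Closed-loop characteristic equation: s² + 6s + K_p·8.2 = 0.
So ω_n = √(8.2K_p) and 2ζω_n = 6, giving ζ = 6/(2√(8.2K_p)).
Setting ζ = 0.29: √(8.2K_p) = 6/(2·0.29) = 10.34, so K_p = 107/8.2 = 13.1.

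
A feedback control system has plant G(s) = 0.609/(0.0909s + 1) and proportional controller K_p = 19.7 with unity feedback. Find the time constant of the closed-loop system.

Closed loop: T(s) = K_p·G/(1+K_p·G) = 12/(0.0909s + 1 + 12), with pole at s = −(1 + 12)/0.0909 = −143.
Closed-loop time constant τ = 1/143 = 0.00699 s.

τ = 0.00699 s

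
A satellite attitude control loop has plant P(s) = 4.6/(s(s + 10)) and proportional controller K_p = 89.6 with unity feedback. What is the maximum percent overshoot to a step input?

From 1 + K_pP(s) = 0: s² + 10s + 412.2 = 0 ⇒ ω_n = 20.3, ζ = 0.2463.
%OS = 100·exp(−πζ/√(1−ζ²)) = 100·exp(−π·0.2463/√0.9393) = 45%.

45%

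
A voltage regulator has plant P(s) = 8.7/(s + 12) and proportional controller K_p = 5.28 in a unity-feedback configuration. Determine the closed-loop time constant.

Closed-loop transfer function: T(s) = K_p·P(s)/(1 + K_p·P(s)) = 45.94/(s + 12 + 45.94) = 45.94/(s + 57.94).
Time constant τ = 1/57.94 = 0.0173 s.

τ = 0.0173 s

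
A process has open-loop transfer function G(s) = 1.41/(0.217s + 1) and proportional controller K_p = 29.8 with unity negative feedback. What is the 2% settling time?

Closed loop: T(s) = K_p·G/(1+K_p·G) = 42.02/(0.217s + 1 + 42.02), with pole at s = −(1 + 42.02)/0.217 = −198.2.
τ = 1/198.2 = 0.005044 s, so 2% settling time ≈ 4τ = 0.0202 s.

T_s ≈ 0.0202 s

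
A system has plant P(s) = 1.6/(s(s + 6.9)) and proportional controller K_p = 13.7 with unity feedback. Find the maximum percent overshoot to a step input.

3.26%

The closed-loop denominator s² + 6.9s + 21.92 gives ω_n = √21.92 = 4.682 and ζ = 6.9/(2ω_n) = 0.7369.
%OS = 100·exp(−πζ/√(1−ζ²)) = 100·exp(−π·0.7369/√0.457) = 3.26%.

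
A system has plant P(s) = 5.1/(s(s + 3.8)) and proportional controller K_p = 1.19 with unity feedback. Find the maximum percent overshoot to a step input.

From 1 + K_pP(s) = 0: s² + 3.8s + 6.069 = 0 ⇒ ω_n = 2.464, ζ = 0.7712.
%OS = 100·exp(−πζ/√(1−ζ²)) = 100·exp(−π·0.7712/√0.4052) = 2.22%.

2.22%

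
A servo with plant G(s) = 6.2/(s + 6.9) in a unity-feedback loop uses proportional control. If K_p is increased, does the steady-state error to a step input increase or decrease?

decrease

The position error constant K_pos = K_p·G(0) grows with K_p, and e_ss = 1/(1+K_pos) falls.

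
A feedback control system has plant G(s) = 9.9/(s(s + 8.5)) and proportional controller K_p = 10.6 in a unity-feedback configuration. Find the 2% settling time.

The closed-loop denominator s² + 8.5s + 104.9 gives ω_n = √104.9 = 10.24 and ζ = 8.5/(2ω_n) = 0.4149.
2% settling time T_s ≈ 4/(ζω_n) = 4/4.25 = 0.941 s.

T_s ≈ 0.941 s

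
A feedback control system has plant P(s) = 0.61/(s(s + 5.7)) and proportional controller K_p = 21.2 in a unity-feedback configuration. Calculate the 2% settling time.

T_s ≈ 1.4 s

The closed-loop denominator s² + 5.7s + 12.93 gives ω_n = √12.93 = 3.596 and ζ = 5.7/(2ω_n) = 0.7925.
2% settling time T_s ≈ 4/(ζω_n) = 4/2.85 = 1.4 s.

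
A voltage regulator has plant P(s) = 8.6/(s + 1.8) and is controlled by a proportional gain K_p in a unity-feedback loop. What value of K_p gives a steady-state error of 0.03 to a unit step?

K_p = 6.77

The loop is type 0, so e_ss(step) = 1/(1 + K_pos) with K_pos = K_p·P(0).
P(0) = 4.778. Require 1/(1 + K_p·4.778) = 0.03, so 1 + 4.778·K_p = 33.33.
K_p = (33.33 − 1)/4.778 = 6.77.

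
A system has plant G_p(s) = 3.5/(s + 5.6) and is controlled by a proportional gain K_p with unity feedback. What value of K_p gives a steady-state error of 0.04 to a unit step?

For a type-0 loop with proportional control, e_ss = 1/(1 + K_p·G_p(0)).
G_p(0) = 0.625. Require 1/(1 + K_p·0.625) = 0.04, so 1 + 0.625·K_p = 25.
K_p = (25 − 1)/0.625 = 38.4.

K_p = 38.4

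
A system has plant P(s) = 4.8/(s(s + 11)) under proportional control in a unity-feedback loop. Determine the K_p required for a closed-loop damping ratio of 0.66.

Closed-loop characteristic equation: s² + 11s + K_p·4.8 = 0.
So ω_n = √(4.8K_p) and 2ζω_n = 11, giving ζ = 11/(2√(4.8K_p)).
Setting ζ = 0.66: √(4.8K_p) = 11/(2·0.66) = 8.333, so K_p = 69.44/4.8 = 14.5.

K_p = 14.5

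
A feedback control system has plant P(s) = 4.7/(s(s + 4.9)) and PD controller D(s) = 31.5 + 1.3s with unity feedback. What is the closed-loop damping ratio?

ζ = 0.452

Forward path: (31.5 + 1.3s)·4.7/(s(s+4.9)). The closed-loop characteristic equation is s² + (4.9 + 4.7·1.3)s + 4.7·31.5 = 0.
That is s² + 11.01s + 148.1 = 0, so ω_n = 12.17 rad/s and ζ = 11.01/(2·12.17) = 0.4524.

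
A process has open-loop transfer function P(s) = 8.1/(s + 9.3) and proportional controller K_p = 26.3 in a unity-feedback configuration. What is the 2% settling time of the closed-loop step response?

Closed-loop transfer function: T(s) = K_p·P(s)/(1 + K_p·P(s)) = 213/(s + 9.3 + 213) = 213/(s + 222.3).
Time constant τ = 1/222.3 = 0.004498 s, so the 2% settling time is about 4τ = 0.018 s.

T_s ≈ 0.018 s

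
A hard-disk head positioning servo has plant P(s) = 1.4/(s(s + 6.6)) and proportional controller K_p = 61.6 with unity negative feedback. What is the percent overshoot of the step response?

From 1 + K_pP(s) = 0: s² + 6.6s + 86.24 = 0 ⇒ ω_n = 9.287, ζ = 0.3554.
%OS = 100·exp(−πζ/√(1−ζ²)) = 100·exp(−π·0.3554/√0.8737) = 30.3%.

30.3%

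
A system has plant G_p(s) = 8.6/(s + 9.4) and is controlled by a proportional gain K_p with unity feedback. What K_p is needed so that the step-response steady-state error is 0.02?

K_p = 53.6

Steady-state error for a unit step on this type-0 loop is 1/(1 + K_p·G_p(0)).
G_p(0) = 0.9149. Require 1/(1 + K_p·0.9149) = 0.02, so 1 + 0.9149·K_p = 50.
K_p = (50 − 1)/0.9149 = 53.6.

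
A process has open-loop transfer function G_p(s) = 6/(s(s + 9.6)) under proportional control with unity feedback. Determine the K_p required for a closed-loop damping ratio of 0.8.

K_p = 6

Closed-loop characteristic equation: s² + 9.6s + K_p·6 = 0.
So ω_n = √(6K_p) and 2ζω_n = 9.6, giving ζ = 9.6/(2√(6K_p)).
Setting ζ = 0.8: √(6K_p) = 9.6/(2·0.8) = 6, so K_p = 36/6 = 6.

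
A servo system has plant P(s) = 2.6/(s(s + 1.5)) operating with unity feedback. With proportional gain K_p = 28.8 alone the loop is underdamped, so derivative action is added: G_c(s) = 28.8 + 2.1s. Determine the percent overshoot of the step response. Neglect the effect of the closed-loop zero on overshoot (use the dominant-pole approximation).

Forward path: (28.8 + 2.1s)·2.6/(s(s+1.5)). The closed-loop characteristic equation is s² + (1.5 + 2.6·2.1)s + 2.6·28.8 = 0.
That is s² + 6.96s + 74.88 = 0, so ω_n = 8.653 rad/s and ζ = 6.96/(2·8.653) = 0.4022.
%OS = 100·exp(−πζ/√(1−ζ²)) = 25.2%.

25.2%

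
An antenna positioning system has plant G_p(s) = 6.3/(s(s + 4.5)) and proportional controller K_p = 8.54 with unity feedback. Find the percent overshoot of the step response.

From 1 + K_pG_p(s) = 0: s² + 4.5s + 53.8 = 0 ⇒ ω_n = 7.335, ζ = 0.3067.
%OS = 100·exp(−πζ/√(1−ζ²)) = 100·exp(−π·0.3067/√0.9059) = 36.3%.

36.3%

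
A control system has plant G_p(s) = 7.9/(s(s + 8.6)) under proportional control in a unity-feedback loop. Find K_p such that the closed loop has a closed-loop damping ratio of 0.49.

K_p = 9.75

Closed-loop characteristic equation: s² + 8.6s + K_p·7.9 = 0.
So ω_n = √(7.9K_p) and 2ζω_n = 8.6, giving ζ = 8.6/(2√(7.9K_p)).
Setting ζ = 0.49: √(7.9K_p) = 8.6/(2·0.49) = 8.776, so K_p = 77.01/7.9 = 9.75.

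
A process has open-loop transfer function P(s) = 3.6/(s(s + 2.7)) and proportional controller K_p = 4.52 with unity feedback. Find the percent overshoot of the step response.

32.8%

Closed-loop characteristic equation: s² + 2.7s + 16.27 = 0, so ω_n = 4.034 rad/s and ζ = 2.7/(2·4.034) = 0.3347.
%OS = 100·exp(−πζ/√(1−ζ²)) = 100·exp(−π·0.3347/√0.888) = 32.8%.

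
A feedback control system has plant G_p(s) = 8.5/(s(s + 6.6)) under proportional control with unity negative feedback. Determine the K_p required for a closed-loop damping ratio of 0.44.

K_p = 6.62

Closed-loop characteristic equation: s² + 6.6s + K_p·8.5 = 0.
So ω_n = √(8.5K_p) and 2ζω_n = 6.6, giving ζ = 6.6/(2√(8.5K_p)).
Setting ζ = 0.44: √(8.5K_p) = 6.6/(2·0.44) = 7.5, so K_p = 56.25/8.5 = 6.62.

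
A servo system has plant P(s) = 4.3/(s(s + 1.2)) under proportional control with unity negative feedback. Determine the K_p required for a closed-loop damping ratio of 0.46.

Closed-loop characteristic equation: s² + 1.2s + K_p·4.3 = 0.
So ω_n = √(4.3K_p) and 2ζω_n = 1.2, giving ζ = 1.2/(2√(4.3K_p)).
Setting ζ = 0.46: √(4.3K_p) = 1.2/(2·0.46) = 1.304, so K_p = 1.701/4.3 = 0.396.

K_p = 0.396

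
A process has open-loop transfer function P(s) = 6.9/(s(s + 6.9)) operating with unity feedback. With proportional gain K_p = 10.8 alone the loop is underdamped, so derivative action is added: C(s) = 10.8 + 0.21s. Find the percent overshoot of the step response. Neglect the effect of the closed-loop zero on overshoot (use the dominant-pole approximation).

Forward path: (10.8 + 0.21s)·6.9/(s(s+6.9)). The closed-loop characteristic equation is s² + (6.9 + 6.9·0.21)s + 6.9·10.8 = 0.
That is s² + 8.349s + 74.52 = 0, so ω_n = 8.632 rad/s and ζ = 8.349/(2·8.632) = 0.4836.
%OS = 100·exp(−πζ/√(1−ζ²)) = 17.6%.

17.6%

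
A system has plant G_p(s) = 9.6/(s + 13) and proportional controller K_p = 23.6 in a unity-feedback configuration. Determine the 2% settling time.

Closed-loop transfer function: T(s) = K_p·G_p(s)/(1 + K_p·G_p(s)) = 226.6/(s + 13 + 226.6) = 226.6/(s + 239.6).
Time constant τ = 1/239.6 = 0.004174 s, so the 2% settling time is about 4τ = 0.0167 s.

T_s ≈ 0.0167 s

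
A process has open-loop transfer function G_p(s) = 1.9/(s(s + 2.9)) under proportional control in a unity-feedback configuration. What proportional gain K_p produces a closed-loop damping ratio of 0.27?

Closed-loop characteristic equation: s² + 2.9s + K_p·1.9 = 0.
So ω_n = √(1.9K_p) and 2ζω_n = 2.9, giving ζ = 2.9/(2√(1.9K_p)).
Setting ζ = 0.27: √(1.9K_p) = 2.9/(2·0.27) = 5.37, so K_p = 28.84/1.9 = 15.2.

K_p = 15.2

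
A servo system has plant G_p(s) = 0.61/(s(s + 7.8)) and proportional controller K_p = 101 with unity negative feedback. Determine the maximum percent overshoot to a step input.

The closed-loop denominator s² + 7.8s + 61.61 gives ω_n = √61.61 = 7.849 and ζ = 7.8/(2ω_n) = 0.4969.
%OS = 100·exp(−πζ/√(1−ζ²)) = 100·exp(−π·0.4969/√0.7531) = 16.6%.

16.6%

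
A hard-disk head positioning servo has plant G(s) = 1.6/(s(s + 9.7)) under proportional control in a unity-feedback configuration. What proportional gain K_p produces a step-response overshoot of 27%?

K_p = 99.3

From %OS = 100·exp(−πζ/√(1−ζ²)) = 27%, ζ = −ln(0.27)/√(π²+ln²(0.27)) = 0.3847.
Characteristic equation s² + 9.7s + 1.6K_p = 0 gives ζ = 9.7/(2√(1.6K_p)).
Setting ζ = 0.3847: √(1.6K_p) = 9.7/(2·0.3847) = 12.61, so K_p = 158.9/1.6 = 99.3.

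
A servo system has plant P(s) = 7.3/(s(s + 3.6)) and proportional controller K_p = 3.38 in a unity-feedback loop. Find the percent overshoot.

29.5%

The closed-loop denominator s² + 3.6s + 24.67 gives ω_n = √24.67 = 4.967 and ζ = 3.6/(2ω_n) = 0.3624.
%OS = 100·exp(−πζ/√(1−ζ²)) = 100·exp(−π·0.3624/√0.8687) = 29.5%.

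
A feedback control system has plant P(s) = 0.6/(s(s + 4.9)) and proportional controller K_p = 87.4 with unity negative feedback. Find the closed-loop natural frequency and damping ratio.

ω_n = 7.24 rad/s, ζ = 0.338

1 + K_p·P(s) = 0 gives s² + 4.9s + 52.44 = 0.
So ω_n² = 52.44 ⇒ ω_n = 7.242 rad/s, and ζ = 4.9/(2ω_n) = 0.338.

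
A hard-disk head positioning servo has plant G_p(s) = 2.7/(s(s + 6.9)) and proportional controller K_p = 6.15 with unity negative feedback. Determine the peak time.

The closed-loop denominator s² + 6.9s + 16.61 gives ω_n = √16.61 = 4.075 and ζ = 6.9/(2ω_n) = 0.8466.
Damped frequency ω_d = ω_n√(1−ζ²) = 2.169 rad/s, so peak time T_p = π/ω_d = 1.45 s.

T_p = 1.45 s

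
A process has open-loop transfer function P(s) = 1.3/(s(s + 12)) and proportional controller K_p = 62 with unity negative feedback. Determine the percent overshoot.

5.95%

Closed-loop characteristic equation: s² + 12s + 80.6 = 0, so ω_n = 8.978 rad/s and ζ = 12/(2·8.978) = 0.6683.
%OS = 100·exp(−πζ/√(1−ζ²)) = 100·exp(−π·0.6683/√0.5533) = 5.95%.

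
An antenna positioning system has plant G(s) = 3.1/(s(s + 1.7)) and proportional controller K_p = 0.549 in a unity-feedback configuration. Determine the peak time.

From 1 + K_pG(s) = 0: s² + 1.7s + 1.702 = 0 ⇒ ω_n = 1.305, ζ = 0.6516.
Damped frequency ω_d = ω_n√(1−ζ²) = 0.9896 rad/s, so peak time T_p = π/ω_d = 3.17 s.

T_p = 3.17 s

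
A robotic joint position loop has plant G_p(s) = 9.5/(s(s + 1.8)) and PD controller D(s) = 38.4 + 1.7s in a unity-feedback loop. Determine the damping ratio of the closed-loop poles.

Forward path: (38.4 + 1.7s)·9.5/(s(s+1.8)). The closed-loop characteristic equation is s² + (1.8 + 9.5·1.7)s + 9.5·38.4 = 0.
That is s² + 17.95s + 364.8 = 0, so ω_n = 19.1 rad/s and ζ = 17.95/(2·19.1) = 0.4699.

ζ = 0.47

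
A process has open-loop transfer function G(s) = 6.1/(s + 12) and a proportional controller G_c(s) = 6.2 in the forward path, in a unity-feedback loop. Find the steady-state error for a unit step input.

0.241

The loop is type 0. Static position error constant K_pos = G_c(0)·G(0) = 6.2·0.5083 = 3.152.
Steady-state error to a unit step: e_ss = 1/(1+K_pos) = 1/4.152 = 0.241.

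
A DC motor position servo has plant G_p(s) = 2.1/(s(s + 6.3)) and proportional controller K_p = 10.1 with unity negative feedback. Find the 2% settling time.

Closed-loop characteristic equation: s² + 6.3s + 21.21 = 0, so ω_n = 4.605 rad/s and ζ = 6.3/(2·4.605) = 0.684.
2% settling time T_s ≈ 4/(ζω_n) = 4/3.15 = 1.27 s.

T_s ≈ 1.27 s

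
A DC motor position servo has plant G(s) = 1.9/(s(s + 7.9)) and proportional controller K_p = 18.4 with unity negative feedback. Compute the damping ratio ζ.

With unity feedback the closed-loop characteristic equation is s² + 7.9s + 18.4·1.9 = s² + 7.9s + 34.96 = 0.
Matching s² + 2ζω_n s + ω_n²: ω_n = √34.96 = 5.913 rad/s and 2ζω_n = 7.9, so ζ = 7.9/(2·5.913) = 0.668.

ζ = 0.668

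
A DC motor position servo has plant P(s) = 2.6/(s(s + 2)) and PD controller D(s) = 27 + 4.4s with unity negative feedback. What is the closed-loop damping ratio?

ζ = 0.802

Forward path: (27 + 4.4s)·2.6/(s(s+2)). The closed-loop characteristic equation is s² + (2 + 2.6·4.4)s + 2.6·27 = 0.
That is s² + 13.44s + 70.2 = 0, so ω_n = 8.379 rad/s and ζ = 13.44/(2·8.379) = 0.802.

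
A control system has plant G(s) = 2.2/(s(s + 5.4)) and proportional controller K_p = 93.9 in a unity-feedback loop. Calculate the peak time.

T_p = 0.223 s

Closed-loop characteristic equation: s² + 5.4s + 206.6 = 0, so ω_n = 14.37 rad/s and ζ = 5.4/(2·14.37) = 0.1879.
Damped frequency ω_d = ω_n√(1−ζ²) = 14.12 rad/s, so peak time T_p = π/ω_d = 0.223 s.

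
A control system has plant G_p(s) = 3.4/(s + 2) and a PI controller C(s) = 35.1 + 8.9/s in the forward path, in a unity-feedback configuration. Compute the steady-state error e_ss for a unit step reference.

0

The open loop C(s)G_p(s) has a pole at the origin (type 1), so the static position error constant is infinite and e_ss = 1/(1+∞) = 0.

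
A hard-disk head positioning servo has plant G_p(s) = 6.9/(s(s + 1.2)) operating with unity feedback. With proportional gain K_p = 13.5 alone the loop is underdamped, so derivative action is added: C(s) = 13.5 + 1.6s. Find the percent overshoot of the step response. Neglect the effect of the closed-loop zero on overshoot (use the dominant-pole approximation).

Forward path: (13.5 + 1.6s)·6.9/(s(s+1.2)). The closed-loop characteristic equation is s² + (1.2 + 6.9·1.6)s + 6.9·13.5 = 0.
That is s² + 12.24s + 93.15 = 0, so ω_n = 9.651 rad/s and ζ = 12.24/(2·9.651) = 0.6341.
%OS = 100·exp(−πζ/√(1−ζ²)) = 7.61%.

7.61%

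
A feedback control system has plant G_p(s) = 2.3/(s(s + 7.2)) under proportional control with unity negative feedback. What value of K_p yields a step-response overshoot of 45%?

From %OS = 100·exp(−πζ/√(1−ζ²)) = 45%, ζ = −ln(0.45)/√(π²+ln²(0.45)) = 0.2463.
Characteristic equation s² + 7.2s + 2.3K_p = 0 gives ζ = 7.2/(2√(2.3K_p)).
Setting ζ = 0.2463: √(2.3K_p) = 7.2/(2·0.2463) = 14.61, so K_p = 213.6/2.3 = 92.9.

K_p = 92.9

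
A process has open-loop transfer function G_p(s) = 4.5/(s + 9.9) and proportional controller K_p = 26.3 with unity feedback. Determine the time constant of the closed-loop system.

τ = 0.0078 s

Closed-loop transfer function: T(s) = K_p·G_p(s)/(1 + K_p·G_p(s)) = 118.4/(s + 9.9 + 118.4) = 118.4/(s + 128.2).
Time constant τ = 1/128.2 = 0.0078 s.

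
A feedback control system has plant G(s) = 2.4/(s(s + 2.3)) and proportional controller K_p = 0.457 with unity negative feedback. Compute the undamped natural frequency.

The closed-loop denominator is s(s+2.3) + 0.457·2.4 = s² + 2.3s + 1.097.
So ω_n² = 1.097 ⇒ ω_n = 1.047 rad/s, and ζ = 2.3/(2ω_n) = 1.1.

ω_n = 1.05 rad/s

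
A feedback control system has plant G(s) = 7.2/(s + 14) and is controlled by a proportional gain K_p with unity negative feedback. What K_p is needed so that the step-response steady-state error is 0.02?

Steady-state error for a unit step on this type-0 loop is 1/(1 + K_p·G(0)).
G(0) = 0.5143. Require 1/(1 + K_p·0.5143) = 0.02, so 1 + 0.5143·K_p = 50.
K_p = (50 − 1)/0.5143 = 95.3.

K_p = 95.3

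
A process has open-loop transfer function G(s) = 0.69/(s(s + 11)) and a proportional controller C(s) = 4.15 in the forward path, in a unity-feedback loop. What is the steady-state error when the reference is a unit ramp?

3.84

The loop has one pole at the origin (type 1). Velocity error constant K_v = lim_{s→0} s·C(s)G(s) = 4.15·0.69/11 = 0.2603.
Steady-state error to a unit ramp: e_ss = 1/K_v = 3.84.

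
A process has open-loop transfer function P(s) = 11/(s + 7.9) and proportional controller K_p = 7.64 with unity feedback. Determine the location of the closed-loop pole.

s = -91.94

Closed-loop transfer function: T(s) = K_p·P(s)/(1 + K_p·P(s)) = 84.04/(s + 7.9 + 84.04) = 84.04/(s + 91.94).
The closed-loop pole is at s = −91.94.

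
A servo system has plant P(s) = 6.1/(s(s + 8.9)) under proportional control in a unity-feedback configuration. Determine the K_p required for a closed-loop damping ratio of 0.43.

Closed-loop characteristic equation: s² + 8.9s + K_p·6.1 = 0.
So ω_n = √(6.1K_p) and 2ζω_n = 8.9, giving ζ = 8.9/(2√(6.1K_p)).
Setting ζ = 0.43: √(6.1K_p) = 8.9/(2·0.43) = 10.35, so K_p = 107.1/6.1 = 17.6.

K_p = 17.6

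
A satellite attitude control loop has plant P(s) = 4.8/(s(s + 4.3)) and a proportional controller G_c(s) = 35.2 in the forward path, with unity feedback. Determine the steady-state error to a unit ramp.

The loop has one pole at the origin (type 1). Velocity error constant K_v = lim_{s→0} s·G_c(s)P(s) = 35.2·4.8/4.3 = 39.29.
Steady-state error to a unit ramp: e_ss = 1/K_v = 0.0254.

0.0254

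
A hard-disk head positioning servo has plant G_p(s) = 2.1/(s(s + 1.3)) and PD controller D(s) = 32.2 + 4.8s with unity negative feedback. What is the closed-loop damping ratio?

ζ = 0.692

Forward path: (32.2 + 4.8s)·2.1/(s(s+1.3)). The closed-loop characteristic equation is s² + (1.3 + 2.1·4.8)s + 2.1·32.2 = 0.
That is s² + 11.38s + 67.62 = 0, so ω_n = 8.223 rad/s and ζ = 11.38/(2·8.223) = 0.6919.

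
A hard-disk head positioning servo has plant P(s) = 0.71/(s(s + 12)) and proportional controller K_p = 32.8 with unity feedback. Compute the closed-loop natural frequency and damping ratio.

1 + K_p·P(s) = 0 gives s² + 12s + 23.29 = 0.
Matching s² + 2ζω_n s + ω_n²: ω_n = √23.29 = 4.826 rad/s and 2ζω_n = 12, so ζ = 12/(2·4.826) = 1.24.

ω_n = 4.83 rad/s, ζ = 1.24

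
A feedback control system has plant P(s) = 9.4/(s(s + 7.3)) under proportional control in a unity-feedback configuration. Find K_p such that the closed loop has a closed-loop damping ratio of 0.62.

K_p = 3.69

Closed-loop characteristic equation: s² + 7.3s + K_p·9.4 = 0.
So ω_n = √(9.4K_p) and 2ζω_n = 7.3, giving ζ = 7.3/(2√(9.4K_p)).
Setting ζ = 0.62: √(9.4K_p) = 7.3/(2·0.62) = 5.887, so K_p = 34.66/9.4 = 3.69.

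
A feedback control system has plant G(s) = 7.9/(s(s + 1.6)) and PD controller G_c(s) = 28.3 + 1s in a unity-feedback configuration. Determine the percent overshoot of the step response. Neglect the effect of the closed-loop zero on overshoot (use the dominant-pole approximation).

34.9%

Forward path: (28.3 + 1s)·7.9/(s(s+1.6)). The closed-loop characteristic equation is s² + (1.6 + 7.9·1)s + 7.9·28.3 = 0.
That is s² + 9.5s + 223.6 = 0, so ω_n = 14.95 rad/s and ζ = 9.5/(2·14.95) = 0.3177.
%OS = 100·exp(−πζ/√(1−ζ²)) = 34.9%.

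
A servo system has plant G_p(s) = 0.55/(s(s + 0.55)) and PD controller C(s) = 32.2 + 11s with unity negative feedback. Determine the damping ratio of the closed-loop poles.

ζ = 0.784

Forward path: (32.2 + 11s)·0.55/(s(s+0.55)). The closed-loop characteristic equation is s² + (0.55 + 0.55·11)s + 0.55·32.2 = 0.
That is s² + 6.6s + 17.71 = 0, so ω_n = 4.208 rad/s and ζ = 6.6/(2·4.208) = 0.7842.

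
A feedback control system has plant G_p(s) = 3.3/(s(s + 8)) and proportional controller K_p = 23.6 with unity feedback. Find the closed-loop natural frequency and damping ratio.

ω_n = 8.82 rad/s, ζ = 0.453

1 + K_p·G_p(s) = 0 gives s² + 8s + 77.88 = 0.
Matching s² + 2ζω_n s + ω_n²: ω_n = √77.88 = 8.825 rad/s and 2ζω_n = 8, so ζ = 8/(2·8.825) = 0.453.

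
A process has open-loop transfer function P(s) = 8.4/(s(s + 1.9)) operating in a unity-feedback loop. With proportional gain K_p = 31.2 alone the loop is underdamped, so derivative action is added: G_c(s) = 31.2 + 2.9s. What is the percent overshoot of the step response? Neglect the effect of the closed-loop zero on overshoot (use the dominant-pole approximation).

1.28%

Forward path: (31.2 + 2.9s)·8.4/(s(s+1.9)). The closed-loop characteristic equation is s² + (1.9 + 8.4·2.9)s + 8.4·31.2 = 0.
That is s² + 26.26s + 262.1 = 0, so ω_n = 16.19 rad/s and ζ = 26.26/(2·16.19) = 0.8111.
%OS = 100·exp(−πζ/√(1−ζ²)) = 1.28%.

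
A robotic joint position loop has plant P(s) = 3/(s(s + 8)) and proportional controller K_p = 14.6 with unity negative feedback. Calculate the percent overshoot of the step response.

The closed-loop denominator s² + 8s + 43.8 gives ω_n = √43.8 = 6.618 and ζ = 8/(2ω_n) = 0.6044.
%OS = 100·exp(−πζ/√(1−ζ²)) = 100·exp(−π·0.6044/√0.6347) = 9.22%.

9.22%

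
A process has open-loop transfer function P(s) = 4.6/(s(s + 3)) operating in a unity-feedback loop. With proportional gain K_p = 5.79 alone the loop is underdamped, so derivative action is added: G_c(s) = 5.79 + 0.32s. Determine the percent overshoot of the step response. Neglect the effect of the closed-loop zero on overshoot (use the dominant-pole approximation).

Forward path: (5.79 + 0.32s)·4.6/(s(s+3)). The closed-loop characteristic equation is s² + (3 + 4.6·0.32)s + 4.6·5.79 = 0.
That is s² + 4.472s + 26.63 = 0, so ω_n = 5.161 rad/s and ζ = 4.472/(2·5.161) = 0.4333.
%OS = 100·exp(−πζ/√(1−ζ²)) = 22.1%.

22.1%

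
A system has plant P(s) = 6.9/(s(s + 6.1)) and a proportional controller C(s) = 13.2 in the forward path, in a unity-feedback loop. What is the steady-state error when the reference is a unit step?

The open loop C(s)P(s) has a pole at the origin (type 1), so the static position error constant is infinite and e_ss = 1/(1+∞) = 0.

0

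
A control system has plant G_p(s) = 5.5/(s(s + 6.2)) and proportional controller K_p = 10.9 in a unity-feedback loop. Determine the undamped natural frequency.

With unity feedback the closed-loop characteristic equation is s² + 6.2s + 10.9·5.5 = s² + 6.2s + 59.95 = 0.
So ω_n² = 59.95 ⇒ ω_n = 7.743 rad/s, and ζ = 6.2/(2ω_n) = 0.4.

ω_n = 7.74 rad/s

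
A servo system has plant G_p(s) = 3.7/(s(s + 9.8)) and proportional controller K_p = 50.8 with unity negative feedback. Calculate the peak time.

T_p = 0.245 s

From 1 + K_pG_p(s) = 0: s² + 9.8s + 188 = 0 ⇒ ω_n = 13.71, ζ = 0.3574.
Damped frequency ω_d = ω_n√(1−ζ²) = 12.8 rad/s, so peak time T_p = π/ω_d = 0.245 s.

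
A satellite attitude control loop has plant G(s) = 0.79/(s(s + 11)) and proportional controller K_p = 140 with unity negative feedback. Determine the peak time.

Closed-loop characteristic equation: s² + 11s + 110.6 = 0, so ω_n = 10.52 rad/s and ζ = 11/(2·10.52) = 0.523.
Damped frequency ω_d = ω_n√(1−ζ²) = 8.964 rad/s, so peak time T_p = π/ω_d = 0.35 s.

T_p = 0.35 s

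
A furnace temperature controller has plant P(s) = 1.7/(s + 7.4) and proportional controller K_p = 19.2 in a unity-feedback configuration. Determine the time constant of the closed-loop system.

Closed-loop transfer function: T(s) = K_p·P(s)/(1 + K_p·P(s)) = 32.64/(s + 7.4 + 32.64) = 32.64/(s + 40.04).
Time constant τ = 1/40.04 = 0.025 s.

τ = 0.025 s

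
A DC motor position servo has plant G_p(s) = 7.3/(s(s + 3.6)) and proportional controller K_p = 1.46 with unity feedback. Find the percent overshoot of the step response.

12.5%

The closed-loop denominator s² + 3.6s + 10.66 gives ω_n = √10.66 = 3.265 and ζ = 3.6/(2ω_n) = 0.5514.
%OS = 100·exp(−πζ/√(1−ζ²)) = 100·exp(−π·0.5514/√0.696) = 12.5%.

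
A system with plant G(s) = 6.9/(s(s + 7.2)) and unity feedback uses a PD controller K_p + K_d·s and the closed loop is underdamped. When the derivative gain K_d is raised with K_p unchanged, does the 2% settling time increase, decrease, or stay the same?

decrease

Characteristic equation s² + (7.2 + 6.9K_d)s + 6.9K_p = 0: raising K_d increases ζω_n = (7.2+6.9K_d)/2 while the loop stays underdamped, so T_s ≈ 4/(ζω_n) decreases.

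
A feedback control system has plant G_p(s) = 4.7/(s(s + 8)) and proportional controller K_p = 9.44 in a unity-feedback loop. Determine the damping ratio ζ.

With unity feedback the closed-loop characteristic equation is s² + 8s + 9.44·4.7 = s² + 8s + 44.37 = 0.
Matching s² + 2ζω_n s + ω_n²: ω_n = √44.37 = 6.661 rad/s and 2ζω_n = 8, so ζ = 8/(2·6.661) = 0.601.

ζ = 0.601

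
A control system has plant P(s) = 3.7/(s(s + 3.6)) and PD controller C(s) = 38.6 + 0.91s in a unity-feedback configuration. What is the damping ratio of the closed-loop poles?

Forward path: (38.6 + 0.91s)·3.7/(s(s+3.6)). The closed-loop characteristic equation is s² + (3.6 + 3.7·0.91)s + 3.7·38.6 = 0.
That is s² + 6.967s + 142.8 = 0, so ω_n = 11.95 rad/s and ζ = 6.967/(2·11.95) = 0.2915.

ζ = 0.291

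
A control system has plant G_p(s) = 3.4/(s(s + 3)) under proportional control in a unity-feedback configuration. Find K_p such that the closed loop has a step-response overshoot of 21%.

From %OS = 100·exp(−πζ/√(1−ζ²)) = 21%, ζ = −ln(0.21)/√(π²+ln²(0.21)) = 0.4449.
Characteristic equation s² + 3s + 3.4K_p = 0 gives ζ = 3/(2√(3.4K_p)).
Setting ζ = 0.4449: √(3.4K_p) = 3/(2·0.4449) = 3.372, so K_p = 11.37/3.4 = 3.34.

K_p = 3.34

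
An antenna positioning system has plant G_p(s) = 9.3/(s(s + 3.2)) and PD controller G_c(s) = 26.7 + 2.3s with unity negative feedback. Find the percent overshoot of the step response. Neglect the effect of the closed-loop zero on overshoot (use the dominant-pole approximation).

1.99%

Forward path: (26.7 + 2.3s)·9.3/(s(s+3.2)). The closed-loop characteristic equation is s² + (3.2 + 9.3·2.3)s + 9.3·26.7 = 0.
That is s² + 24.59s + 248.3 = 0, so ω_n = 15.76 rad/s and ζ = 24.59/(2·15.76) = 0.7802.
%OS = 100·exp(−πζ/√(1−ζ²)) = 1.99%.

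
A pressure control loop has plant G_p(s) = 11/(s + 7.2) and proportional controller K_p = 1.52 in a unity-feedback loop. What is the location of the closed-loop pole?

Closed-loop transfer function: T(s) = K_p·G_p(s)/(1 + K_p·G_p(s)) = 16.72/(s + 7.2 + 16.72) = 16.72/(s + 23.92).
The closed-loop pole is at s = −23.92.

s = -23.92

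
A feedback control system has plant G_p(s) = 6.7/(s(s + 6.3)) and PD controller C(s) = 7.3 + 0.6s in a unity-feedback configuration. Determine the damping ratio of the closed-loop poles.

Forward path: (7.3 + 0.6s)·6.7/(s(s+6.3)). The closed-loop characteristic equation is s² + (6.3 + 6.7·0.6)s + 6.7·7.3 = 0.
That is s² + 10.32s + 48.91 = 0, so ω_n = 6.994 rad/s and ζ = 10.32/(2·6.994) = 0.7378.

ζ = 0.738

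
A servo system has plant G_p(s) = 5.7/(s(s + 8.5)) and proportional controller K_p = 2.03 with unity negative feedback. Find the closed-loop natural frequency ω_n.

ω_n = 3.4 rad/s

The closed-loop denominator is s(s+8.5) + 2.03·5.7 = s² + 8.5s + 11.57.
Matching s² + 2ζω_n s + ω_n²: ω_n = √11.57 = 3.402 rad/s and 2ζω_n = 8.5, so ζ = 8.5/(2·3.402) = 1.25.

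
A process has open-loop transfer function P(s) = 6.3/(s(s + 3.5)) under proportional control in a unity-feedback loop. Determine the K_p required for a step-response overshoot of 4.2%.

From %OS = 100·exp(−πζ/√(1−ζ²)) = 4.2%, ζ = −ln(0.042)/√(π²+ln²(0.042)) = 0.7103.
Characteristic equation s² + 3.5s + 6.3K_p = 0 gives ζ = 3.5/(2√(6.3K_p)).
Setting ζ = 0.7103: √(6.3K_p) = 3.5/(2·0.7103) = 2.464, so K_p = 6.07/6.3 = 0.964.

K_p = 0.964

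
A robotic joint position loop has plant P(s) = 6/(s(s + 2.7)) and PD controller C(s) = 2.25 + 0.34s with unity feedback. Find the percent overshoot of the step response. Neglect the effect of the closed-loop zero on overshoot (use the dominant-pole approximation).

7.05%

Forward path: (2.25 + 0.34s)·6/(s(s+2.7)). The closed-loop characteristic equation is s² + (2.7 + 6·0.34)s + 6·2.25 = 0.
That is s² + 4.74s + 13.5 = 0, so ω_n = 3.674 rad/s and ζ = 4.74/(2·3.674) = 0.645.
%OS = 100·exp(−πζ/√(1−ζ²)) = 7.05%.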